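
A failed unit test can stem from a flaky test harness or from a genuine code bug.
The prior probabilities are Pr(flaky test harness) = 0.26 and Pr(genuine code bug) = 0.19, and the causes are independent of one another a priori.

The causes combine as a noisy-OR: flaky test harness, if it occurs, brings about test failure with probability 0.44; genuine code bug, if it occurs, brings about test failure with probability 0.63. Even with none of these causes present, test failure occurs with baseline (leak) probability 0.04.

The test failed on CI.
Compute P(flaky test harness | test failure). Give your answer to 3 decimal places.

P(flaky test harness | test failure) ≈ 0.544

Under noisy-OR, P(test failure | causes) = 1 − (1−0.04)·∏(1−qᵢ) over the active causes.
Weight on flaky test harness=true, given the evidence: 0.097381 + 0.039574 = 0.136955
Normalizer over all consistent configurations: 0.04*0.74*0.81 + 0.6448*0.74*0.19 + 0.4624*0.26*0.81 + 0.801088*0.26*0.19 = 0.251590
P(flaky test harness | test failure) = 0.136955/0.251590 ≈ 0.544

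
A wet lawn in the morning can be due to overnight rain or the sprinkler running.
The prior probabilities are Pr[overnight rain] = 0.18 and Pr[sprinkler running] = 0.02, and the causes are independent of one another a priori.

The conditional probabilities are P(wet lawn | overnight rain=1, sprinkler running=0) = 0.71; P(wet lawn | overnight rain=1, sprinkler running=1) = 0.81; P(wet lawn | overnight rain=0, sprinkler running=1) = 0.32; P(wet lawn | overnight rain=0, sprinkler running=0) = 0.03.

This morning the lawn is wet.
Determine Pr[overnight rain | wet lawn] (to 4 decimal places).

Weight on overnight rain=true, given the evidence: 0.125244 + 0.002916 = 0.128160
The normalizing constant is 0.03·0.82·0.98 + 0.32·0.82·0.02 + 0.71·0.18·0.98 + 0.81·0.18·0.02 = 0.157516
Posterior = 0.128160 / 0.157516 ≈ 0.8136

Pr[overnight rain | wet lawn] ≈ 0.8136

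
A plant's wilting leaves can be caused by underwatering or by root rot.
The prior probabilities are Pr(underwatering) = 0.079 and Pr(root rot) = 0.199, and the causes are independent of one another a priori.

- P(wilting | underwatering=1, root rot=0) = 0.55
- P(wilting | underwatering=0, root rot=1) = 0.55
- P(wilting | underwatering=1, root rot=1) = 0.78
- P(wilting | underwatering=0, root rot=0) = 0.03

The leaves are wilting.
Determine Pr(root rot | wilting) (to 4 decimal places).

Pr(root rot | wilting) ≈ 0.6651

Weight on root rot=true, given the evidence: 0.100803 + 0.012262 = 0.113065
The normalizing constant is 0.03×0.921×0.801 + 0.55×0.921×0.199 + 0.55×0.079×0.801 + 0.78×0.079×0.199 = 0.170000
P(root rot | wilting) = 0.113065/0.170000 ≈ 0.6651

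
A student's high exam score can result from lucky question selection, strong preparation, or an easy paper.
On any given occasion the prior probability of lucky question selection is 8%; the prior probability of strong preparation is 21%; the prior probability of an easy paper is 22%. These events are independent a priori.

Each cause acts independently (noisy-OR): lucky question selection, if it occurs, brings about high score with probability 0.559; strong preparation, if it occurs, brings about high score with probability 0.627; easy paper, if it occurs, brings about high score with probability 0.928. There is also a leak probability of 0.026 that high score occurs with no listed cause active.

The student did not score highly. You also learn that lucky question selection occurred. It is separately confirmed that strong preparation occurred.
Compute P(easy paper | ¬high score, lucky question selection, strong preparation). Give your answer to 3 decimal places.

P(easy paper | ¬high score, lucky question selection, strong preparation) ≈ 0.020

Under noisy-OR, P(high score | causes) = 1 − (1−0.026)·∏(1−qᵢ) over the active causes.
P(¬high score | lucky question selection, strong preparation) = 0.160216×0.78 + 0.011536×0.22 = 0.124968 + 0.002538 = 0.127506
Of this, 0.002538 comes from 0.011536×0.22 (the easy paper=true cases).
So P(easy paper | ¬high score, lucky question selection, strong preparation) = 0.002538/0.127506 ≈ 0.020.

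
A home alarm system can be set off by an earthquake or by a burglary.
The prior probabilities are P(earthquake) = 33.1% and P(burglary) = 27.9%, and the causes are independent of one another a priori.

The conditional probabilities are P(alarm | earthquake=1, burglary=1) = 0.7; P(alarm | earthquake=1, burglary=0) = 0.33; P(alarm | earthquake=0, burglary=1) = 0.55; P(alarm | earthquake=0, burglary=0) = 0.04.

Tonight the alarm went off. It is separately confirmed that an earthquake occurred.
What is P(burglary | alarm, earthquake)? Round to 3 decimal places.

P(burglary | alarm, earthquake) ≈ 0.451

Numerator (weight on configurations with burglary): 0.7·0.279 = 0.195300
Normalizer over all consistent configurations: 0.33·0.721 + 0.7·0.279 = 0.433230
P(burglary | alarm, earthquake) = 0.195300/0.433230 ≈ 0.451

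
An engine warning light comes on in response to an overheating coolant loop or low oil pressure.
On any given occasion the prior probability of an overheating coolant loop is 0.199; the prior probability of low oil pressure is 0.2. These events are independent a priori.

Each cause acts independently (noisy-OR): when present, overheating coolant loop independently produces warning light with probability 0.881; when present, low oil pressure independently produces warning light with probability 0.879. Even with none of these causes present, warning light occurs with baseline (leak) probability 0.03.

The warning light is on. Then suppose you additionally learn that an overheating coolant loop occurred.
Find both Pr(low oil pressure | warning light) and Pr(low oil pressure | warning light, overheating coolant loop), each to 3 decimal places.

Pr(low oil pressure | warning light) ≈ 0.530; Pr(low oil pressure | warning light, overheating coolant loop) ≈ 0.218

Under noisy-OR, P(warning light | causes) = 1 − (1−0.03)·∏(1−qᵢ) over the active causes.
P(warning light) = 0.03·0.801·0.8 + 0.88263·0.801·0.2 + 0.88457·0.199·0.8 + 0.986033·0.199·0.2 = 0.019224 + 0.141397 + 0.140824 + 0.039244 = 0.340689
Of this, 0.180641 comes from 0.141397 + 0.039244 (the low oil pressure=true cases).
Hence the posterior is 0.180641/0.340689 ≈ 0.530.

With the extra evidence:
By total probability over both values of low oil pressure:
  P(warning light | overheating coolant loop) = 0.88457·0.8 + 0.986033·0.2
        = 0.707656 + 0.197207 = 0.904863
Configurations with low oil pressure contribute 0.197207, so
  P(low oil pressure | warning light, overheating coolant loop) = 0.197207 / 0.904863 ≈ 0.218
The drop from 0.530 to 0.218 is the explaining-away (discounting) effect.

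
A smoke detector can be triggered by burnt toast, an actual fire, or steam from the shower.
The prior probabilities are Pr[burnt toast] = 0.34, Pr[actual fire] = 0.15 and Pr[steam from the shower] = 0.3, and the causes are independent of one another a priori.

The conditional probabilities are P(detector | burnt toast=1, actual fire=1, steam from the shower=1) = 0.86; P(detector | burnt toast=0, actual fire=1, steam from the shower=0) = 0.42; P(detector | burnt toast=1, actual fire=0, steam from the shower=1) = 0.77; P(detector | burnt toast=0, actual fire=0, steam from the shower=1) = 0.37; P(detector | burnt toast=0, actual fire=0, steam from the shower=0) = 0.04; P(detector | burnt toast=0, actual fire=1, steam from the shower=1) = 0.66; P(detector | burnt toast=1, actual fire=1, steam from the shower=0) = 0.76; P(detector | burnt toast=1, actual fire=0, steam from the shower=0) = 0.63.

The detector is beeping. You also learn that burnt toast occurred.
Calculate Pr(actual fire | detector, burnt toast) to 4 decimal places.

Sum P(detector|·) weighted by the priors over the 4 (actual fire, steam from the shower) configurations:
  P(detector | burnt toast) = 0.63×0.85×0.7 + 0.77×0.85×0.3 + 0.76×0.15×0.7 + 0.86×0.15×0.3
        = 0.374850 + 0.196350 + 0.079800 + 0.038700 = 0.689700
Configurations with actual fire contribute 0.118500, so
  P(actual fire | detector, burnt toast) = 0.118500 / 0.689700 ≈ 0.1718

Pr(actual fire | detector, burnt toast) ≈ 0.1718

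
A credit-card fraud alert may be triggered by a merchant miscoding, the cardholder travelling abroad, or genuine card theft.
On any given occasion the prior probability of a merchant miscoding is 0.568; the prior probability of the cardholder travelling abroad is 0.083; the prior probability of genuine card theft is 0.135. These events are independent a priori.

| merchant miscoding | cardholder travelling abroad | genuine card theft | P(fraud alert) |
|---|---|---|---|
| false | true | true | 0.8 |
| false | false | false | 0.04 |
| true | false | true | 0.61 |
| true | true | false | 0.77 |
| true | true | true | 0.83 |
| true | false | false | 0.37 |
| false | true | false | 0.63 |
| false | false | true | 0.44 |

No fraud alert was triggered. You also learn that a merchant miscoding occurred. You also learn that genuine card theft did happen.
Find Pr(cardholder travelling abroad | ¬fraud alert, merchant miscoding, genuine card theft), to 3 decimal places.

Pr(cardholder travelling abroad | ¬fraud alert, merchant miscoding, genuine card theft) ≈ 0.038

For the numerator, keep only cardholder travelling abroad=true terms: 0.17·0.083 = 0.014110
Normalizer over all consistent configurations: 0.39·0.917 + 0.17·0.083 = 0.371740
P(cardholder travelling abroad | ¬fraud alert, merchant miscoding, genuine card theft) = 0.014110/0.371740 ≈ 0.038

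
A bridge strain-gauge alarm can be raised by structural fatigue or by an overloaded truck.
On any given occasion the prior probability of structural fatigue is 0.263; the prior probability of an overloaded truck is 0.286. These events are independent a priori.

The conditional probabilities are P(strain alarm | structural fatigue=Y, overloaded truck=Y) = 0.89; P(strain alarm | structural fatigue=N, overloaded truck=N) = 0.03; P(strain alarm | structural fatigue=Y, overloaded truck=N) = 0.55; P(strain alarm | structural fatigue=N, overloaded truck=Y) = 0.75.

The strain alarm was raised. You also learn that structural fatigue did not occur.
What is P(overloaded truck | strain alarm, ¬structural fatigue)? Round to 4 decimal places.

P(overloaded truck | strain alarm, ¬structural fatigue) ≈ 0.9092

P(strain alarm | ¬structural fatigue) = 0.03*0.714 + 0.75*0.286 = 0.021420 + 0.214500 = 0.235920
Of this, 0.214500 comes from 0.75*0.286 (the overloaded truck=true cases).
P(overloaded truck | strain alarm, ¬structural fatigue) = 0.214500 / 0.235920 ≈ 0.9092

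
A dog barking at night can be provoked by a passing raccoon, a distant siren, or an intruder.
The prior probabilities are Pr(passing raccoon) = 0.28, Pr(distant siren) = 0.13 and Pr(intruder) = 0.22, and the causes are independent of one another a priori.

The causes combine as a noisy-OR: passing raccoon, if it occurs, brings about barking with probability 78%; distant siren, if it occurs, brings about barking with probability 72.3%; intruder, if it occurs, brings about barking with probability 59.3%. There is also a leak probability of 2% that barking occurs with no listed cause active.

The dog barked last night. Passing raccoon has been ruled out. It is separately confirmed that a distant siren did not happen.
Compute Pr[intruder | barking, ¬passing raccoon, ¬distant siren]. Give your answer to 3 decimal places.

Pr[intruder | barking, ¬passing raccoon, ¬distant siren] ≈ 0.894

Under noisy-OR, P(barking | causes) = 1 − (1−0.02)·∏(1−qᵢ) over the active causes.
Enumerate both values of intruder and weight by the priors:
  P(barking | ¬passing raccoon, ¬distant siren) = 0.02·0.78 + 0.60114·0.22
        = 0.015600 + 0.132251 = 0.147851
The terms with intruder present sum to 0.132251, so
  P(intruder | barking, ¬passing raccoon, ¬distant siren) = 0.132251 / 0.147851 ≈ 0.894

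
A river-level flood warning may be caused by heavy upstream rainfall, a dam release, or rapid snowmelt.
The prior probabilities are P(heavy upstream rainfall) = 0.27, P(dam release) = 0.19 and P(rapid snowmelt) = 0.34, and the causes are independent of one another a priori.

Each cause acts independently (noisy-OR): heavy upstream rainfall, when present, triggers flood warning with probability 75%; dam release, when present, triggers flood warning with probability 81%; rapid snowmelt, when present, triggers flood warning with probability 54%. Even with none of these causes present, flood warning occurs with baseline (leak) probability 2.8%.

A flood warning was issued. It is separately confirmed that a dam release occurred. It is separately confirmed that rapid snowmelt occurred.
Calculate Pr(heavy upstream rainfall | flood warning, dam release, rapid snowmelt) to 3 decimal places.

Under noisy-OR, P(flood warning | causes) = 1 − (1−0.028)·∏(1−qᵢ) over the active causes.
Enumerate both values of heavy upstream rainfall and weight by the priors:
  P(flood warning | dam release, rapid snowmelt) = 0.915047*0.73 + 0.978762*0.27
        = 0.667984 + 0.264266 = 0.932250
The terms with heavy upstream rainfall present sum to 0.264266, so
  P(heavy upstream rainfall | flood warning, dam release, rapid snowmelt) = 0.264266 / 0.932250 ≈ 0.283

Pr(heavy upstream rainfall | flood warning, dam release, rapid snowmelt) ≈ 0.283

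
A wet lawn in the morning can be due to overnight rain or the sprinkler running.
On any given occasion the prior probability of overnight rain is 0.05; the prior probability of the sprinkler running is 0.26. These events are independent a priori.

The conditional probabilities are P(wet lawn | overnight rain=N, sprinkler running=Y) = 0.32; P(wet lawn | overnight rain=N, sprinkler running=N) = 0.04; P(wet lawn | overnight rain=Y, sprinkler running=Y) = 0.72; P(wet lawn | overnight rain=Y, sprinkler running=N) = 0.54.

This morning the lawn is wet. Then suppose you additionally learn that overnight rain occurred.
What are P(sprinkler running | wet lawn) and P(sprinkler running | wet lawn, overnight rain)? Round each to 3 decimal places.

P(sprinkler running | wet lawn) ≈ 0.648; P(sprinkler running | wet lawn, overnight rain) ≈ 0.319

Weight on sprinkler running=true, given the evidence: 0.079040 + 0.009360 = 0.088400
Denominator P(wet lawn): 0.04*0.95*0.74 + 0.32*0.95*0.26 + 0.54*0.05*0.74 + 0.72*0.05*0.26 = 0.136500
Posterior = 0.088400 / 0.136500 ≈ 0.648

Now also conditioning on overnight rain=true:
Enumerate both values of sprinkler running and weight by the priors:
  P(wet lawn | overnight rain) = 0.54·0.74 + 0.72·0.26
        = 0.399600 + 0.187200 = 0.586800
The terms with sprinkler running present sum to 0.187200, so
  P(sprinkler running | wet lawn, overnight rain) = 0.187200 / 0.586800 ≈ 0.319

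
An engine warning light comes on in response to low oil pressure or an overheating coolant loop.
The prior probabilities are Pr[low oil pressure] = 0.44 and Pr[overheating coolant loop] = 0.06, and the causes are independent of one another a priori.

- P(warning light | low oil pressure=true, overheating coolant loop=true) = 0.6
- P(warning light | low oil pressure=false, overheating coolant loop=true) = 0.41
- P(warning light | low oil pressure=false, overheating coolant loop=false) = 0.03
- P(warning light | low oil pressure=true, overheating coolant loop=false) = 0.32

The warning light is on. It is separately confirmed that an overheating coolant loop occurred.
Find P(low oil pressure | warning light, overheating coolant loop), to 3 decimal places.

P(low oil pressure | warning light, overheating coolant loop) ≈ 0.535

Enumerate both values of low oil pressure and weight by the priors:
  P(warning light | overheating coolant loop) = 0.41*0.56 + 0.6*0.44
        = 0.229600 + 0.264000 = 0.493600
Keeping only the low oil pressure-present terms gives 0.264000, so
  P(low oil pressure | warning light, overheating coolant loop) = 0.264000 / 0.493600 ≈ 0.535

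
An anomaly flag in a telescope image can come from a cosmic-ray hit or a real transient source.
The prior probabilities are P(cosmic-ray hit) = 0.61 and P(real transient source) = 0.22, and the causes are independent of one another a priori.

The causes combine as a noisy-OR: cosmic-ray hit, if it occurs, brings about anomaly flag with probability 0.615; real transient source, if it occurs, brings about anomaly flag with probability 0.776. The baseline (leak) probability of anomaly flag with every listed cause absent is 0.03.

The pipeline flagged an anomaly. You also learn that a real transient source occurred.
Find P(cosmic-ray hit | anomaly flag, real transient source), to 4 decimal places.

P(cosmic-ray hit | anomaly flag, real transient source) ≈ 0.6468

Under noisy-OR, P(anomaly flag | causes) = 1 − (1−0.03)·∏(1−qᵢ) over the active causes.
P(anomaly flag | real transient source) = 0.78272·0.39 + 0.916347·0.61 = 0.305261 + 0.558972 = 0.864233
The cosmic-ray hit-present share is 0.916347·0.61 = 0.558972.
Hence the posterior is 0.558972/0.864233 ≈ 0.6468.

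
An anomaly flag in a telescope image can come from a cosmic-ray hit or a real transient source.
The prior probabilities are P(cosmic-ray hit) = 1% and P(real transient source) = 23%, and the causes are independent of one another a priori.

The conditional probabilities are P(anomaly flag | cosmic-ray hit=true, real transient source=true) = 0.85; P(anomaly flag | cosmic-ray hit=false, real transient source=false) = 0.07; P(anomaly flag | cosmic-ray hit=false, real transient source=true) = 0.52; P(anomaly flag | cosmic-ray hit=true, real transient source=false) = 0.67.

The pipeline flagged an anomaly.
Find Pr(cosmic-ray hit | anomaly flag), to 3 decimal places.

Sum P(anomaly flag|·) weighted by the priors over the 4 (cosmic-ray hit, real transient source) configurations:
  P(anomaly flag) = 0.07·0.99·0.77 + 0.52·0.99·0.23 + 0.67·0.01·0.77 + 0.85·0.01·0.23
        = 0.053361 + 0.118404 + 0.005159 + 0.001955 = 0.178879
Configurations with cosmic-ray hit contribute 0.007114, so
  P(cosmic-ray hit | anomaly flag) = 0.007114 / 0.178879 ≈ 0.040

Pr(cosmic-ray hit | anomaly flag) ≈ 0.040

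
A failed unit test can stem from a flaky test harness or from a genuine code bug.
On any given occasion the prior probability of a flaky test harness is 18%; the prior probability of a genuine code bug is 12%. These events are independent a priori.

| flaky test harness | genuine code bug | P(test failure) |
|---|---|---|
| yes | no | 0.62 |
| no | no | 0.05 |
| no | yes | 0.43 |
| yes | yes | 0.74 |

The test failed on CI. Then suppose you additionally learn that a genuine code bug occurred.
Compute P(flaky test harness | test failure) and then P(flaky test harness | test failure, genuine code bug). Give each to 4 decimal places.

P(test failure) = 0.05×0.82×0.88 + 0.43×0.82×0.12 + 0.62×0.18×0.88 + 0.74×0.18×0.12 = 0.036080 + 0.042312 + 0.098208 + 0.015984 = 0.192584
Of this, 0.114192 comes from 0.098208 + 0.015984 (the flaky test harness=true cases).
Hence the posterior is 0.114192/0.192584 ≈ 0.5929.

Now also conditioning on genuine code bug=true:
P(test failure | genuine code bug) = 0.43·0.82 + 0.74·0.18 = 0.352600 + 0.133200 = 0.485800
The flaky test harness-present share is 0.74·0.18 = 0.133200.
So P(flaky test harness | test failure, genuine code bug) = 0.133200/0.485800 ≈ 0.2742.
The drop from 0.5929 to 0.2742 is the explaining-away (discounting) effect.

P(flaky test harness | test failure) ≈ 0.5929; P(flaky test harness | test failure, genuine code bug) ≈ 0.2742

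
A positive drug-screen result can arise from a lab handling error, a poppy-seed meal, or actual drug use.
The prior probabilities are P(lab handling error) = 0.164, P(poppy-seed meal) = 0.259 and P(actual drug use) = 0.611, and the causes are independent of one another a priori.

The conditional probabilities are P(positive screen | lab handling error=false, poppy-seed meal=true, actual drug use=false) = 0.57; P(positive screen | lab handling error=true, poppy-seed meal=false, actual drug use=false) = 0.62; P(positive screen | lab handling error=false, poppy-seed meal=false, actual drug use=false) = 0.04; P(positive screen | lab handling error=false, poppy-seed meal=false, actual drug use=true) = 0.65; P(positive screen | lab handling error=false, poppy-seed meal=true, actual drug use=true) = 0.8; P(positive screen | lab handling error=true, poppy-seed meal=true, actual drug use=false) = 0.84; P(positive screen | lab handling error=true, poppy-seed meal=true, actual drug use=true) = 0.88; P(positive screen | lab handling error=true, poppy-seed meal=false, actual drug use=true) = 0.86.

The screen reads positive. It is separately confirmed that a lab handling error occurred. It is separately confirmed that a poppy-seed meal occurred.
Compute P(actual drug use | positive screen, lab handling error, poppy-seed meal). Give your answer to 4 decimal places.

P(actual drug use | positive screen, lab handling error, poppy-seed meal) ≈ 0.6220

P(positive screen | lab handling error, poppy-seed meal) = 0.84·0.389 + 0.88·0.611 = 0.326760 + 0.537680 = 0.864440
The actual drug use-present share is 0.88·0.611 = 0.537680.
P(actual drug use | positive screen, lab handling error, poppy-seed meal) = 0.537680 / 0.864440 ≈ 0.6220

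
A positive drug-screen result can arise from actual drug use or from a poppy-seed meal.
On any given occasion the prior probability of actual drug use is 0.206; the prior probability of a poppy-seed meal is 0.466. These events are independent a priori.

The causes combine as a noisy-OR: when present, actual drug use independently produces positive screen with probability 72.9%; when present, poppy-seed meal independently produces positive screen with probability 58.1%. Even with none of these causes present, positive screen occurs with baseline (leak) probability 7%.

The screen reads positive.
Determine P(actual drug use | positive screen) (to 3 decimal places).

P(actual drug use | positive screen) ≈ 0.397

Under noisy-OR, P(positive screen | causes) = 1 − (1−0.07)·∏(1−qᵢ) over the active causes.
Enumerate the 4 (actual drug use, poppy-seed meal) configurations and weight by the priors:
  P(positive screen) = 0.07*0.794*0.534 + 0.61033*0.794*0.466 + 0.74797*0.206*0.534 + 0.894399*0.206*0.466
        = 0.029680 + 0.225825 + 0.082280 + 0.085859 = 0.423644
Keeping only the actual drug use-present terms gives 0.168139, so
  P(actual drug use | positive screen) = 0.168139 / 0.423644 ≈ 0.397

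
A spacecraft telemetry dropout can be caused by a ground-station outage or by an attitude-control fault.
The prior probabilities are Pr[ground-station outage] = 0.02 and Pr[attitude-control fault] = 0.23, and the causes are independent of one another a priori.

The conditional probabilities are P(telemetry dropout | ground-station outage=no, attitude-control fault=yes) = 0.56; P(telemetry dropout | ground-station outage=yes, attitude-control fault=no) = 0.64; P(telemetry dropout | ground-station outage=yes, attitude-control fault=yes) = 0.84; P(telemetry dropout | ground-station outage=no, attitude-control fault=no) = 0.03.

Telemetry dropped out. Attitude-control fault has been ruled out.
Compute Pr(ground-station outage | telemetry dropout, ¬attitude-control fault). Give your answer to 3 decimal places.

Pr(ground-station outage | telemetry dropout, ¬attitude-control fault) ≈ 0.303

P(telemetry dropout | ¬attitude-control fault) = 0.03·0.98 + 0.64·0.02 = 0.029400 + 0.012800 = 0.042200
Of this, 0.012800 comes from 0.64·0.02 (the ground-station outage=true cases).
Hence the posterior is 0.012800/0.042200 ≈ 0.303.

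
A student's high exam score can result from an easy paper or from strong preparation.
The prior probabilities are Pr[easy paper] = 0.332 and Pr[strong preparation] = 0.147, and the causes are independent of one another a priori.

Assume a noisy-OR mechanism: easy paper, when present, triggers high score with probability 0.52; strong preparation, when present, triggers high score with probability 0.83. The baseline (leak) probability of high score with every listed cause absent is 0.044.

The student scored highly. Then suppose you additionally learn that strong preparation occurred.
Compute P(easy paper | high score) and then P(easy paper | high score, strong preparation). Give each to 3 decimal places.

Under noisy-OR, P(high score | causes) = 1 − (1−0.044)·∏(1−qᵢ) over the active causes.
P(high score) = 0.044*0.668*0.853 + 0.83748*0.668*0.147 + 0.54112*0.332*0.853 + 0.92199*0.332*0.147 = 0.025071 + 0.082237 + 0.153243 + 0.044997 = 0.305548
Restricting to configurations with easy paper present: 0.153243 + 0.044997 = 0.198240.
P(easy paper | high score) = 0.198240 / 0.305548 ≈ 0.649

Now also conditioning on strong preparation=true:
Sum P(high score|·) weighted by the priors over both values of easy paper:
  P(high score | strong preparation) = 0.83748·0.668 + 0.92199·0.332
        = 0.559437 + 0.306101 = 0.865538
Keeping only the easy paper-present terms gives 0.306101, so
  P(easy paper | high score, strong preparation) = 0.306101 / 0.865538 ≈ 0.354

P(easy paper | high score) ≈ 0.649; P(easy paper | high score, strong preparation) ≈ 0.354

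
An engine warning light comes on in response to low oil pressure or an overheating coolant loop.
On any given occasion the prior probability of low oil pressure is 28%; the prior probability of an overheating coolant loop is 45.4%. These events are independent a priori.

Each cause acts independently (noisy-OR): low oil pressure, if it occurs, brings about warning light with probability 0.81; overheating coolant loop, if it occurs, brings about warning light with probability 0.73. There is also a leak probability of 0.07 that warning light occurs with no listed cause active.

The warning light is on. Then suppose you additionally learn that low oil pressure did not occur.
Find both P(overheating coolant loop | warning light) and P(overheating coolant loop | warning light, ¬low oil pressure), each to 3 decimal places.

P(overheating coolant loop | warning light) ≈ 0.705; P(overheating coolant loop | warning light, ¬low oil pressure) ≈ 0.899

Under noisy-OR, P(warning light | causes) = 1 − (1−0.07)·∏(1−qᵢ) over the active causes.
P(warning light) = 0.07*0.72*0.546 + 0.7489*0.72*0.454 + 0.8233*0.28*0.546 + 0.952291*0.28*0.454 = 0.027518 + 0.244800 + 0.125866 + 0.121055 = 0.519239
Of this, 0.365855 comes from 0.244800 + 0.121055 (the overheating coolant loop=true cases).
So P(overheating coolant loop | warning light) = 0.365855/0.519239 ≈ 0.705.

Now also conditioning on low oil pressure≠true:
P(warning light | ¬low oil pressure) = 0.07*0.546 + 0.7489*0.454 = 0.038220 + 0.340001 = 0.378221
Restricting to configurations with overheating coolant loop present: 0.7489*0.454 = 0.340001.
P(overheating coolant loop | warning light, ¬low oil pressure) = 0.340001 / 0.378221 ≈ 0.899
With low oil pressure excluded, overheating coolant loop must carry more of the explanatory weight for the warning light.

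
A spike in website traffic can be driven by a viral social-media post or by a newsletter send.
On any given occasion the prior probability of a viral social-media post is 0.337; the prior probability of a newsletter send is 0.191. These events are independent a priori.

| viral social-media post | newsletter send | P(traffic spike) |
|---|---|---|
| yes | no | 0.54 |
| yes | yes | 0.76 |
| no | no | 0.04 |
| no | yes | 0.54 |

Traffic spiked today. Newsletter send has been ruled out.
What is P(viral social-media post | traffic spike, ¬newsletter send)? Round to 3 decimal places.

P(viral social-media post | traffic spike, ¬newsletter send) ≈ 0.873

P(traffic spike | ¬newsletter send) = 0.04*0.663 + 0.54*0.337 = 0.026520 + 0.181980 = 0.208500
The viral social-media post-present share is 0.54*0.337 = 0.181980.
So P(viral social-media post | traffic spike, ¬newsletter send) = 0.181980/0.208500 ≈ 0.873.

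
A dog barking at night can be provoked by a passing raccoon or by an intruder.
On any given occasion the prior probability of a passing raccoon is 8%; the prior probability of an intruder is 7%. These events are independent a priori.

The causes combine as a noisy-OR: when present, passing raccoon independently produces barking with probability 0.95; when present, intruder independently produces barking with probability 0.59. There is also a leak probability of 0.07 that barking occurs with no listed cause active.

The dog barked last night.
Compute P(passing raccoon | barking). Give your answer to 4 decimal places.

P(passing raccoon | barking) ≈ 0.4339

Under noisy-OR, P(barking | causes) = 1 − (1−0.07)·∏(1−qᵢ) over the active causes.
Enumerate the 4 (passing raccoon, intruder) configurations and weight by the priors:
  P(barking) = 0.07*0.92*0.93 + 0.6187*0.92*0.07 + 0.9535*0.08*0.93 + 0.980935*0.08*0.07
        = 0.059892 + 0.039844 + 0.070940 + 0.005493 = 0.176169
Configurations with passing raccoon contribute 0.076433, so
  P(passing raccoon | barking) = 0.076433 / 0.176169 ≈ 0.4339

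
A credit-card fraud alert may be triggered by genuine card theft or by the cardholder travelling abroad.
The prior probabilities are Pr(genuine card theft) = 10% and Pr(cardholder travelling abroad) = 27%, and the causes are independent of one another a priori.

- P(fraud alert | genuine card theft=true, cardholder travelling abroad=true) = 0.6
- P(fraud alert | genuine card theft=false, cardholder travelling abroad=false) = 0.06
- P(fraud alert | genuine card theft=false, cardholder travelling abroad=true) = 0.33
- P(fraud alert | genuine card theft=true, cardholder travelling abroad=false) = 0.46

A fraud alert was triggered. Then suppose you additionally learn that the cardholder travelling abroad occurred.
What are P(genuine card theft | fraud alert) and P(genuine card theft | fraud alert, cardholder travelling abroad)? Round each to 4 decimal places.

For the numerator, keep only genuine card theft=true terms: 0.033580 + 0.016200 = 0.049780
The normalizing constant is 0.06*0.9*0.73 + 0.33*0.9*0.27 + 0.46*0.1*0.73 + 0.6*0.1*0.27 = 0.169390
Posterior = 0.049780 / 0.169390 ≈ 0.2939

Now condition on the additional information:
Weight on genuine card theft=true, given the evidence: 0.6×0.1 = 0.060000
Denominator P(fraud alert | cardholder travelling abroad): 0.33×0.9 + 0.6×0.1 = 0.357000
P(genuine card theft | fraud alert, cardholder travelling abroad) = 0.060000/0.357000 ≈ 0.1681
This is intercausal reasoning (explaining away): once cardholder travelling abroad accounts for the fraud alert, genuine card theft becomes less likely.

P(genuine card theft | fraud alert) ≈ 0.2939; P(genuine card theft | fraud alert, cardholder travelling abroad) ≈ 0.1681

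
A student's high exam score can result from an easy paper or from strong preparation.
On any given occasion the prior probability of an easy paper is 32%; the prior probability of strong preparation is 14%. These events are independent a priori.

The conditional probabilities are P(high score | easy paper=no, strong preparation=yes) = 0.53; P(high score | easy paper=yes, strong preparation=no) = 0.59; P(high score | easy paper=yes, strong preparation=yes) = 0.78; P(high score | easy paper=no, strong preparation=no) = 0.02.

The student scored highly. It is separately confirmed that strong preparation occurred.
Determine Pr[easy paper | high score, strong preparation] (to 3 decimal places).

P(high score | strong preparation) = 0.53*0.68 + 0.78*0.32 = 0.360400 + 0.249600 = 0.610000
The easy paper-present share is 0.78*0.32 = 0.249600.
So P(easy paper | high score, strong preparation) = 0.249600/0.610000 ≈ 0.409.

Pr[easy paper | high score, strong preparation] ≈ 0.409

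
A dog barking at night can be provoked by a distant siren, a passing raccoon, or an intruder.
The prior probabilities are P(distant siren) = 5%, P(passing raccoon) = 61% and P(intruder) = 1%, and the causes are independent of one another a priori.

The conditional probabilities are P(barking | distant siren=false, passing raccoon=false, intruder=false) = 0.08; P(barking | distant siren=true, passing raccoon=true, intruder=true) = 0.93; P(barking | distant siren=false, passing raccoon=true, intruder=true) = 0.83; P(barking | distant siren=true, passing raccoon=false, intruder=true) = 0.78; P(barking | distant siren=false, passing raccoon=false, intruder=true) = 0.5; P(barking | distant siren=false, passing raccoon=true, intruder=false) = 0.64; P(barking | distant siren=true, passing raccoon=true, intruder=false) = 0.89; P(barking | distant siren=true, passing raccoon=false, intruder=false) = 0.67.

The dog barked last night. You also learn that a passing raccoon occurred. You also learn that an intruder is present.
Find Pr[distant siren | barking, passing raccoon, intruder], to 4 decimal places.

Pr[distant siren | barking, passing raccoon, intruder] ≈ 0.0557

P(barking | passing raccoon, intruder) = 0.83·0.95 + 0.93·0.05 = 0.788500 + 0.046500 = 0.835000
Of this, 0.046500 comes from 0.93·0.05 (the distant siren=true cases).
Hence the posterior is 0.046500/0.835000 ≈ 0.0557.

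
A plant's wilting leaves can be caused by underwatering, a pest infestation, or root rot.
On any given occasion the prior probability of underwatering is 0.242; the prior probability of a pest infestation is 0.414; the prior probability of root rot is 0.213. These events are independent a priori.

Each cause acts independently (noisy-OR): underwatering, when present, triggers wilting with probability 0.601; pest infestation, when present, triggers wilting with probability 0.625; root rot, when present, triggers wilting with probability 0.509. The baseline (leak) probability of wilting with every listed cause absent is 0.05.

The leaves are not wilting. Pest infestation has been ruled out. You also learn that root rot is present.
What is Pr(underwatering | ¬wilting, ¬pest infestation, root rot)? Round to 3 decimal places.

Under noisy-OR, P(wilting | causes) = 1 − (1−0.05)·∏(1−qᵢ) over the active causes.
Weight on underwatering=true, given the evidence: 0.186114×0.242 = 0.045040
Normalizer over all consistent configurations: 0.46645×0.758 + 0.186114×0.242 = 0.398609
Posterior = 0.045040 / 0.398609 ≈ 0.113

Pr(underwatering | ¬wilting, ¬pest infestation, root rot) ≈ 0.113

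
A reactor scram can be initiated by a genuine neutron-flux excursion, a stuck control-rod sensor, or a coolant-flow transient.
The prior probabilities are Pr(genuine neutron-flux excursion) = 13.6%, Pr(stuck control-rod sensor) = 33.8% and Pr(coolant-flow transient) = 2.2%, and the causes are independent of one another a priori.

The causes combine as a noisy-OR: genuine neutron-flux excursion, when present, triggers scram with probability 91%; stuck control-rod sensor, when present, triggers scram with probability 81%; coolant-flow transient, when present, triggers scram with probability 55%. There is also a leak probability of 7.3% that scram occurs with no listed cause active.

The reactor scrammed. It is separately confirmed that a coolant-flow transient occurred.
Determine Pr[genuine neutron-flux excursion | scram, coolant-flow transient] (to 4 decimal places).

Under noisy-OR, P(scram | causes) = 1 − (1−0.073)·∏(1−qᵢ) over the active causes.
P(scram | coolant-flow transient) = 0.58285·0.864·0.662 + 0.920741·0.864·0.338 + 0.962457·0.136·0.662 + 0.992867·0.136·0.338 = 0.333372 + 0.268886 + 0.086652 + 0.045640 = 0.734550
The genuine neutron-flux excursion-present share is 0.086652 + 0.045640 = 0.132292.
P(genuine neutron-flux excursion | scram, coolant-flow transient) = 0.132292 / 0.734550 ≈ 0.1801

Pr[genuine neutron-flux excursion | scram, coolant-flow transient] ≈ 0.1801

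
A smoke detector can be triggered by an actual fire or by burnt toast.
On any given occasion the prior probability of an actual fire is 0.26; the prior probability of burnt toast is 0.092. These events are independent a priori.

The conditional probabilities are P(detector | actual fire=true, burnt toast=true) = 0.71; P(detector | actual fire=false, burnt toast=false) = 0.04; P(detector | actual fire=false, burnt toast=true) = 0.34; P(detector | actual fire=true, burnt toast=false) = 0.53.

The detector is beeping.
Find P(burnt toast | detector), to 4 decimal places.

P(burnt toast | detector) ≈ 0.2089

P(detector) = 0.04×0.74×0.908 + 0.34×0.74×0.092 + 0.53×0.26×0.908 + 0.71×0.26×0.092 = 0.026877 + 0.023147 + 0.125122 + 0.016983 = 0.192129
Restricting to configurations with burnt toast present: 0.023147 + 0.016983 = 0.040130.
P(burnt toast | detector) = 0.040130 / 0.192129 ≈ 0.2089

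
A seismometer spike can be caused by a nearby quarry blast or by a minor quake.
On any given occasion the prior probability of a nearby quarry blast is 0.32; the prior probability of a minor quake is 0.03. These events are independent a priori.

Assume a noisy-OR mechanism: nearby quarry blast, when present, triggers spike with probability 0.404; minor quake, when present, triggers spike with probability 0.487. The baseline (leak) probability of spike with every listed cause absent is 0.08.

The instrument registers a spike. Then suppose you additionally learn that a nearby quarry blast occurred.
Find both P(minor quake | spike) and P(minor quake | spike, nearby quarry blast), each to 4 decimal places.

P(minor quake | spike) ≈ 0.0839; P(minor quake | spike, nearby quarry blast) ≈ 0.0469

Under noisy-OR, P(spike | causes) = 1 − (1−0.08)·∏(1−qᵢ) over the active causes.
Weight on minor quake=true, given the evidence: 0.010772 + 0.006900 = 0.017672
Denominator P(spike): 0.08·0.68·0.97 + 0.52804·0.68·0.03 + 0.45168·0.32·0.97 + 0.718712·0.32·0.03 = 0.210641
Posterior = 0.017672 / 0.210641 ≈ 0.0839

Now condition on the additional information:
P(spike | nearby quarry blast) = 0.45168·0.97 + 0.718712·0.03 = 0.438130 + 0.021561 = 0.459691
Restricting to configurations with minor quake present: 0.718712·0.03 = 0.021561.
Hence the posterior is 0.021561/0.459691 ≈ 0.0469.
The drop from 0.0839 to 0.0469 is the explaining-away (discounting) effect.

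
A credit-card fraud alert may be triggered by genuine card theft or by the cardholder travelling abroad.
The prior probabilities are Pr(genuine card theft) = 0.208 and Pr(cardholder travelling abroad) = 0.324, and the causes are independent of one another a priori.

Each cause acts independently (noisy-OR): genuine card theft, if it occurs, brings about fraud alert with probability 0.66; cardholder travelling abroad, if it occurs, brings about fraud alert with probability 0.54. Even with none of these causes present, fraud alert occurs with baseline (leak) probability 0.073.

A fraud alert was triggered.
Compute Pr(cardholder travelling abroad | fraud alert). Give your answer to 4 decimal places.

Under noisy-OR, P(fraud alert | causes) = 1 − (1−0.073)·∏(1−qᵢ) over the active causes.
Sum P(fraud alert|·) weighted by the priors over the 4 (genuine card theft, cardholder travelling abroad) configurations:
  P(fraud alert) = 0.073·0.792·0.676 + 0.57358·0.792·0.324 + 0.68482·0.208·0.676 + 0.855017·0.208·0.324
        = 0.039084 + 0.147185 + 0.096291 + 0.057621 = 0.340181
The terms with cardholder travelling abroad present sum to 0.204806, so
  P(cardholder travelling abroad | fraud alert) = 0.204806 / 0.340181 ≈ 0.6021

Pr(cardholder travelling abroad | fraud alert) ≈ 0.6021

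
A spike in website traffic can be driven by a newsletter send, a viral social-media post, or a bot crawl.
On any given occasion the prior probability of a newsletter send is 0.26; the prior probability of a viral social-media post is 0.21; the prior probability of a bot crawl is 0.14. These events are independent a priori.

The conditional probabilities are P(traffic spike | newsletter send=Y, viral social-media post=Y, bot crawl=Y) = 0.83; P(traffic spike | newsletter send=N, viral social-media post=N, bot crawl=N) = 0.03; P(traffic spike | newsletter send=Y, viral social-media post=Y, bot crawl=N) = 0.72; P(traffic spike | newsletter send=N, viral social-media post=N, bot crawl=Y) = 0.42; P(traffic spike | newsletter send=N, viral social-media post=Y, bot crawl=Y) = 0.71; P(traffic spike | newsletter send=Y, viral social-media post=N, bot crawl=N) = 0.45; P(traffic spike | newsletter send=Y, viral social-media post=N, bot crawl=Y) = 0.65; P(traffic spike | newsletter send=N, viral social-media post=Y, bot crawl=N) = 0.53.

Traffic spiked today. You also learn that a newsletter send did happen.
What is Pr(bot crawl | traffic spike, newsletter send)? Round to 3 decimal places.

For the numerator, keep only bot crawl=true terms: 0.071890 + 0.024402 = 0.096292
Denominator P(traffic spike | newsletter send): 0.45*0.79*0.86 + 0.65*0.79*0.14 + 0.72*0.21*0.86 + 0.83*0.21*0.14 = 0.532054
Posterior = 0.096292 / 0.532054 ≈ 0.181

Pr(bot crawl | traffic spike, newsletter send) ≈ 0.181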